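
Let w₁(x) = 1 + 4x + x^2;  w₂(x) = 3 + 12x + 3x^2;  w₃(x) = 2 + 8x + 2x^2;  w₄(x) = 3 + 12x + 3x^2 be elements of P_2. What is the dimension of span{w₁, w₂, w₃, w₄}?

Represent each element by its coordinate vector in ℝ³.
Form the matrix with w₁, w₂, w₃, w₄ as columns and reduce.
There is 1 pivot column, so rank = 1.
(With 4 elements in a 3-dimensional space the rank is at most 3.)

dim = 1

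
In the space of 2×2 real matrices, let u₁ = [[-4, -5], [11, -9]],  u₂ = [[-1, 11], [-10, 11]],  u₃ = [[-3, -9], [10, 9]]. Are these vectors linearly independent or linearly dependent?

Write each element as a coordinate vector in ℝ⁴ using {E₁₁, E₁₂, E₂₁, E₂₂}.
Row-reduce the matrix whose columns are u₁, u₂, u₃.
The reduction yields 3 nonzero rows, so the rank is 3.
Since rank = 3 (the number of vectors), the set is linearly independent.

linearly independent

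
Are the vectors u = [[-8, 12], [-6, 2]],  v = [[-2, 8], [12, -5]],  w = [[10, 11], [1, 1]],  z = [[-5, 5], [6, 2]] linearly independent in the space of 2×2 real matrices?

Take coordinates with respect to the standard basis {E₁₁, E₁₂, E₂₁, E₂₂}.
The matrix [u|v|w|z] has determinant 15050.
A nonzero determinant means the columns are linearly independent.

linearly independent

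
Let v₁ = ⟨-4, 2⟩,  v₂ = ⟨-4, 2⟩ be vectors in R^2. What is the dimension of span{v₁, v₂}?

Put the 2×2 matrix [v₁|v₂] into echelon form.
Exactly 1 pivot survives; hence the rank is 1.

1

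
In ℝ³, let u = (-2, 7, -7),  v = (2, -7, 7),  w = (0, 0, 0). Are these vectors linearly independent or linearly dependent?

linearly dependent

One of the vectors is the zero vector, so the set is linearly dependent.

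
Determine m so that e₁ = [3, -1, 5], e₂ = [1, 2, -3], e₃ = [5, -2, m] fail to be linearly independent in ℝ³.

Dependence holds iff the 3×3 matrix [e₁ e₂ e₃] is singular.
The determinant works out to 7*m - 63.
Setting this to zero gives m = 9.

m = 9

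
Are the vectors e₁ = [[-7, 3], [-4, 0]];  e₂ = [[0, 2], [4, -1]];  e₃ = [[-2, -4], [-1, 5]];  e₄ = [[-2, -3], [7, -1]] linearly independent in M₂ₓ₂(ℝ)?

Write each element as a coordinate vector in ℝ⁴ using {E₁₁, E₁₂, E₂₁, E₂₂}.
The matrix [e₁|e₂|e₃|e₄] has determinant 975.
A nonzero determinant means the columns are linearly independent.

linearly independent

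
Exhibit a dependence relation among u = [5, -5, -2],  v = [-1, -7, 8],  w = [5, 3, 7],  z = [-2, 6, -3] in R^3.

u + v + 2z = 0

Write the vectors as columns of a matrix and find a nonzero vector in its null space.
A generator of the null space is (1, 1, 0, 2).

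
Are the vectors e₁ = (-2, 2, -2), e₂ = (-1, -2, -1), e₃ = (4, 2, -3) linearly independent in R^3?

linearly independent

The matrix [e₁|e₂|e₃] has determinant -42.
A nonzero determinant means the columns are linearly independent.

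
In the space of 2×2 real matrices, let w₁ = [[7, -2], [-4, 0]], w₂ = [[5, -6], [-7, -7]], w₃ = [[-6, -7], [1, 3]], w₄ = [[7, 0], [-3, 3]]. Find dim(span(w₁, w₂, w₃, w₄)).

dim = 4

Pass to coordinate vectors with respect to the basis {E₁₁, E₁₂, E₂₁, E₂₂}.
Form the matrix with w₁, w₂, w₃, w₄ as columns and reduce.
Reduction leaves 4 leading entries, giving rank 4.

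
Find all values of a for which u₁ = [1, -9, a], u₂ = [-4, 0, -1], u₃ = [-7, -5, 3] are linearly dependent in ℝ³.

Place the vectors as rows of a 3×3 matrix; dependence ⇔ determinant zero.
The determinant works out to 20*a - 176.
This vanishes exactly when a = 44/5.

a = 44/5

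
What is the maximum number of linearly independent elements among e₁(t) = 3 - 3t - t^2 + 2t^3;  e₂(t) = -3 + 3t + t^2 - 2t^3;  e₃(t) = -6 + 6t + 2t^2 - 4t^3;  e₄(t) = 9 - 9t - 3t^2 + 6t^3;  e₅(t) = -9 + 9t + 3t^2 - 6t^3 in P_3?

1

Pass to coordinate vectors with respect to the basis {1, t, …, t^3}.
Put the 4×5 matrix [e₁|e₂|e₃|e₄|e₅] into echelon form.
The echelon form has 1 nonzero row, so the rank is 1.
(With 5 elements in a 4-dimensional space the rank is at most 4.)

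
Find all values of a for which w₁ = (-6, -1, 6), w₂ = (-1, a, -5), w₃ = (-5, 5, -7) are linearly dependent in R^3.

a = 11/4

The vectors are dependent exactly when the determinant of the matrix with rows w₁, w₂, w₃ vanishes.
The determinant works out to 72*a - 198.
Solving 72*a - 198 = 0 yields a = 11/4.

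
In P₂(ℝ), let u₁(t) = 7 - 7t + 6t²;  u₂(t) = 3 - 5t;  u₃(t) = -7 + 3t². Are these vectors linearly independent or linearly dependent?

Write each element as a coordinate vector in ℝ³ using {1, t, t²}.
Place the vectors as rows of a 3×3 matrix and reduce to echelon form.
The reduction yields 3 nonzero rows, so the rank is 3.
Since rank = 3 (the number of vectors), the set is linearly independent.

linearly independent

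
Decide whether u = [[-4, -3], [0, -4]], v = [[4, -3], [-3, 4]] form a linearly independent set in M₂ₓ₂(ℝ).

Take coordinates with respect to the standard basis {E₁₁, E₁₂, E₂₁, E₂₂}.
Place the vectors as rows of a 2×4 matrix and reduce to echelon form.
The reduction yields 2 nonzero rows, so the rank is 2.
Since rank = 2 (the number of vectors), the set is linearly independent.

linearly independent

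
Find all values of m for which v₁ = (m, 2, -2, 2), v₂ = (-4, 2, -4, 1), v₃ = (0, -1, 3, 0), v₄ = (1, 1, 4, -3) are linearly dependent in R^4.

Place the vectors as rows of a 4×4 matrix; dependence ⇔ determinant zero.
Cofactor expansion gives det = -13*m - 104.
This vanishes exactly when m = -8.

m = -8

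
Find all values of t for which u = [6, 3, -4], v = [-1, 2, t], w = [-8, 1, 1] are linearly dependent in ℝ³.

The vectors are dependent exactly when the determinant of the matrix with rows u, v, w vanishes.
Cofactor expansion gives det = -30*t - 45.
This vanishes exactly when t = -3/2.

t = -3/2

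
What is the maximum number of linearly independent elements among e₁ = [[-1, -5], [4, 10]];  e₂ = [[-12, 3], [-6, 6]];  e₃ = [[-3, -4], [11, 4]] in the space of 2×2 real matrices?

Use coordinates relative to {E₁₁, E₁₂, E₂₁, E₂₂}.
Put the 4×3 matrix [e₁|e₂|e₃] into echelon form.
Exactly 3 pivots survive; hence the rank is 3.

3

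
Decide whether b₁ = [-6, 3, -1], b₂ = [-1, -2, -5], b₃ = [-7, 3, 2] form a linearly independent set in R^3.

Place the vectors as rows of a 3×3 matrix and reduce to echelon form.
The reduction yields 3 nonzero rows, so the rank is 3.
Since rank = 3 (the number of vectors), the set is linearly independent.

linearly independent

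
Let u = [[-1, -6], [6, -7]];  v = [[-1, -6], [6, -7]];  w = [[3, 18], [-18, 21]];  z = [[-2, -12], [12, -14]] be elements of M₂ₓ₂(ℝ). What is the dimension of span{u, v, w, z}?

Use coordinates relative to {E₁₁, E₁₂, E₂₁, E₂₂}.
Row-reduce the 4×4 matrix with these as rows.
Reduction leaves 1 leading entry, giving rank 1.

dim = 1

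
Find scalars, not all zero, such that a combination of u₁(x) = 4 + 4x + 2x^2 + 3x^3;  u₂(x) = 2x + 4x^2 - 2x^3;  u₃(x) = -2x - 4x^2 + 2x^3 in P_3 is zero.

u₂ + u₃ = 0

Pass to coordinate vectors relative to the basis {1, x, …, x^3}.
Set up α₁u₁ + … + α₃u₃ = 0 and solve the homogeneous system.
The free variable yields coefficients (0, 1, 1) (any nonzero multiple also works).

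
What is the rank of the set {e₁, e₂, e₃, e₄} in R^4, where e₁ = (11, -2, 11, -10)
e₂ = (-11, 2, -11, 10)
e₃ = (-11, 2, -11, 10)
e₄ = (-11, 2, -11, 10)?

Form the matrix with e₁, e₂, e₃, e₄ as columns and reduce.
Exactly 1 pivot survives; hence the rank is 1.

rank 1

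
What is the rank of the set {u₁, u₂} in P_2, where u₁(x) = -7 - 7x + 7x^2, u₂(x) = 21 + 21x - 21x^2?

1

Use coordinates relative to {1, x, x^2}.
Put the 3×2 matrix [u₁|u₂] into echelon form.
Exactly 1 pivot survives; hence the rank is 1.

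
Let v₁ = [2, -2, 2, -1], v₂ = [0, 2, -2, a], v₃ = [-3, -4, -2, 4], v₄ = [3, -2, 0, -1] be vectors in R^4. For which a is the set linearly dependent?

a = -1/5

Place the vectors as rows of a 4×4 matrix; dependence ⇔ determinant zero.
Expanding, det = 40*a + 8.
Solving 40*a + 8 = 0 yields a = -1/5.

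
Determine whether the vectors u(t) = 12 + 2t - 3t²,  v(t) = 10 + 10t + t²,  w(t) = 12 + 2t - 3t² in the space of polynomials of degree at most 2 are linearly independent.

linearly dependent

Write each element as a coordinate vector in ℝ³ using {1, t, t²}.
Form the 3×3 matrix with these as columns; its determinant is 0.
A zero determinant means the columns are linearly dependent.
Indeed u - w = 0.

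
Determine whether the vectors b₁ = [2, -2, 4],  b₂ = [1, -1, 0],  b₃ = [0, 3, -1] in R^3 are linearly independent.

linearly independent

Form the 3×3 matrix with these as columns; its determinant is 12.
A nonzero determinant means the columns are linearly independent.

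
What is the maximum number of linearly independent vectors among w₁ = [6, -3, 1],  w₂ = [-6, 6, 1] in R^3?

2

Put the 3×2 matrix [w₁|w₂] into echelon form.
Reduction leaves 2 leading entries, giving rank 2.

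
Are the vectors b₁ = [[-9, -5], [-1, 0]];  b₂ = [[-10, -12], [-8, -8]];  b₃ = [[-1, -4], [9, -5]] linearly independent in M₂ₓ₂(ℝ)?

linearly independent

Take coordinates with respect to the standard basis {E₁₁, E₁₂, E₂₁, E₂₂}.
Row-reduce the matrix whose columns are b₁, b₂, b₃.
The reduction yields 3 nonzero rows, so the rank is 3.
Since rank = 3 (the number of vectors), the set is linearly independent.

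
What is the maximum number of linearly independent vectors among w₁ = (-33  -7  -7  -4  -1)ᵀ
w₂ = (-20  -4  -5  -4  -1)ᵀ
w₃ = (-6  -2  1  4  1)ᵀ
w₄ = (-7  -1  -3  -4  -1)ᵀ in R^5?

2

Apply Gaussian elimination to the matrix whose rows are w₁, w₂, w₃, w₄.
The echelon form has 2 nonzero rows, so the rank is 2.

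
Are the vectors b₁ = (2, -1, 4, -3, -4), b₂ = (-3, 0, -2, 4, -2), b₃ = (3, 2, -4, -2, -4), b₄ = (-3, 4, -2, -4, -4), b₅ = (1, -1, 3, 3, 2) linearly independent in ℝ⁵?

linearly independent

Row-reduce the matrix whose columns are b₁, b₂, b₃, b₄, b₅.
The reduction yields 5 nonzero rows, so the rank is 5.
Since rank = 5 (the number of vectors), the set is linearly independent.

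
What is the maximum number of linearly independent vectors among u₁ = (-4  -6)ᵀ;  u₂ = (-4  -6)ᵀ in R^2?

Row-reduce the 2×2 matrix with these as rows.
The echelon form has 1 nonzero row, so the rank is 1.

1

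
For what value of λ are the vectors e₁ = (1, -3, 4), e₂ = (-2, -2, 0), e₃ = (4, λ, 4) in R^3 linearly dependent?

λ = 0

Place the vectors as rows of a 3×3 matrix; dependence ⇔ determinant zero.
Cofactor expansion gives det = -8*λ.
Solving -8*λ = 0 yields λ = 0.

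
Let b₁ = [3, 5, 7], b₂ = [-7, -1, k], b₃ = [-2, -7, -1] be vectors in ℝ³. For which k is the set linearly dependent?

k = -27

The vectors are dependent exactly when the determinant of the matrix with rows b₁, b₂, b₃ vanishes.
Cofactor expansion gives det = 11*k + 297.
This vanishes exactly when k = -27.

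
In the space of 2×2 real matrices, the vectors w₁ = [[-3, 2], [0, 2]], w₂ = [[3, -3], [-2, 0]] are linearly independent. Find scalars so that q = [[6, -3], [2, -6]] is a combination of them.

Work in coordinates with respect to the standard basis {E₁₁, E₁₂, E₂₁, E₂₂}.
Since w₁, w₂ are independent, the coefficients expressing q are uniquely determined by a linear system.
Back-substitution yields (c₁, c₂) = (-3, -1).

q = -3w₁ - w₂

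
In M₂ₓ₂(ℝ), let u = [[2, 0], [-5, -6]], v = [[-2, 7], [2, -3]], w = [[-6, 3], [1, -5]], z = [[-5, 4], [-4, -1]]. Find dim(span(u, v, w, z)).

Pass to coordinate vectors with respect to the basis {E₁₁, E₁₂, E₂₁, E₂₂}.
Form the matrix with u, v, w, z as columns and reduce.
There are 4 pivot columns, so rank = 4.

4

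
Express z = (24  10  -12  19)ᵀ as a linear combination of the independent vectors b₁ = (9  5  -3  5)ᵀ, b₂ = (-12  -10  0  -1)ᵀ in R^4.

z = 4b₁ + b₂

Set up the augmented matrix [b₁ | b₂ | z] and row-reduce.
Back-substitution yields (c₁, c₂) = (4, 1).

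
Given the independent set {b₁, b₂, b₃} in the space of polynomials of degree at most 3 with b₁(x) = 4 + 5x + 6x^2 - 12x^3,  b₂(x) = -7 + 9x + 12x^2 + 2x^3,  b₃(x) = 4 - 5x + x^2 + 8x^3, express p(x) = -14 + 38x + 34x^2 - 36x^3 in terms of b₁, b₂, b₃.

p = 2b₁ + 2b₂ - 2b₃

Take coordinate vectors relative to {1, x, …, x^3}.
Set up the augmented matrix [b₁ | b₂ | b₃ | p] and row-reduce.
The system has the unique solution (c₁, c₂, c₃) = (2, 2, -2).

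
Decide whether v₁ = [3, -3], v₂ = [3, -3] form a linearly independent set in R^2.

Two of the vectors are equal, giving an immediate dependence.

linearly dependent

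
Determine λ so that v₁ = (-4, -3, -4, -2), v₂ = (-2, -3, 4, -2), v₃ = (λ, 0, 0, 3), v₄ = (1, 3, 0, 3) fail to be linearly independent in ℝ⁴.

Dependence holds iff the 4×4 matrix [v₁ v₂ v₃ v₄] is singular.
The determinant works out to -24*λ - 144.
Setting this to zero gives λ = -6.

λ = -6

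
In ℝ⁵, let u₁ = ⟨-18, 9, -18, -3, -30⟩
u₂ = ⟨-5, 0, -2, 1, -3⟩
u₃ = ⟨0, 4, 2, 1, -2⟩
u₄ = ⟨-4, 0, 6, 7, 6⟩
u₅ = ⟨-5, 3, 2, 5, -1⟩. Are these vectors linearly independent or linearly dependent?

linearly dependent

Place the vectors as rows of a 5×5 matrix and reduce to echelon form.
The reduction yields 4 nonzero rows, so the rank is 4.
Since rank 4 < 5, the set is linearly dependent.
Indeed u₁ - 3u₂ + 3u₄ - 3u₅ = 0.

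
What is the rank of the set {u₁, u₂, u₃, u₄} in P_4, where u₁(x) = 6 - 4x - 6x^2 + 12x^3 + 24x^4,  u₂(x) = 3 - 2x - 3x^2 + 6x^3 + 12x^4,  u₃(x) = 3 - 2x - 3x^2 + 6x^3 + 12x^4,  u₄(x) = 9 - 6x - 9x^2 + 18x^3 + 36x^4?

rank 1

Use coordinates relative to {1, x, …, x^4}.
Apply Gaussian elimination to the matrix whose rows are u₁, u₂, u₃, u₄.
There is 1 pivot column, so rank = 1.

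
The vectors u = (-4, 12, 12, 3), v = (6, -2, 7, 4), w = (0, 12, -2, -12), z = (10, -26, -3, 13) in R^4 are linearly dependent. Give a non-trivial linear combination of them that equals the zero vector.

Write the vectors as columns of a matrix and find a nonzero vector in its null space.
The free variable yields coefficients (1, -1, 1, 1) (any nonzero multiple also works).

u - v + w + z = 0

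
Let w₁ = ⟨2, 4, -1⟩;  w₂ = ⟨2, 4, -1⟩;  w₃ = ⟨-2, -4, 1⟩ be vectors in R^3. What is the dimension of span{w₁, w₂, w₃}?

Row-reduce the 3×3 matrix with these as rows.
Exactly 1 pivot survives; hence the rank is 1.

dim = 1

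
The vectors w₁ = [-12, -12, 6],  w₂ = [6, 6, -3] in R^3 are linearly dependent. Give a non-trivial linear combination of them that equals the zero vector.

Write the vectors as columns of a matrix and find a nonzero vector in its null space.
A generator of the null space is (1, 2).

w₁ + 2w₂ = 0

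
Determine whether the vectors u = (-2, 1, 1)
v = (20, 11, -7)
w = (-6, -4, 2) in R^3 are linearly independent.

Place the vectors as rows of a 3×3 matrix and reduce to echelon form.
The reduction yields 2 nonzero rows, so the rank is 2.
Since rank 2 < 3, the set is linearly dependent.
Indeed u + v + 3w = 0.

linearly dependent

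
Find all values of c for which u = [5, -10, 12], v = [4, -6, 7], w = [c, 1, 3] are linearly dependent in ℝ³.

c = -43/2

Dependence holds iff the 3×3 matrix [u v w] is singular.
The determinant works out to 2*c + 43.
Setting this to zero gives c = -43/2.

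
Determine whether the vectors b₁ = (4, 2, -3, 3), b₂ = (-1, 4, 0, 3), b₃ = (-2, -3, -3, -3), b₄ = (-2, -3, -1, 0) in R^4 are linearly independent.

linearly independent

The matrix [b₁|b₂|b₃|b₄] has determinant -267.
A nonzero determinant means the columns are linearly independent.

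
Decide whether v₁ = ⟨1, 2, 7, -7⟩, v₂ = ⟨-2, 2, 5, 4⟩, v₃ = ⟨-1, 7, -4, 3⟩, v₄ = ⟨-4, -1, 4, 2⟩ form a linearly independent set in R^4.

Place the vectors as rows of a 4×4 matrix and reduce to echelon form.
The reduction yields 4 nonzero rows, so the rank is 4.
Since rank = 4 (the number of vectors), the set is linearly independent.

linearly independent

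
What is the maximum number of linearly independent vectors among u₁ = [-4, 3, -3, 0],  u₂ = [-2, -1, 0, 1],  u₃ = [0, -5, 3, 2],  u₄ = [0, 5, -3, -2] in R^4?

2

Row-reduce the 4×4 matrix with these as rows.
There are 2 pivot columns, so rank = 2.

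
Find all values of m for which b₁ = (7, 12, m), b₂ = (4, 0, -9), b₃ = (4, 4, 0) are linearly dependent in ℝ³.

The vectors are dependent exactly when the determinant of the matrix with rows b₁, b₂, b₃ vanishes.
The determinant works out to 16*m - 180.
Solving 16*m - 180 = 0 yields m = 45/4.

m = 45/4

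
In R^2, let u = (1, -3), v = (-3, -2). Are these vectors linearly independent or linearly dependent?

linearly independent

Place the vectors as rows of a 2×2 matrix and reduce to echelon form.
The reduction yields 2 nonzero rows, so the rank is 2.
Since rank = 2 (the number of vectors), the set is linearly independent.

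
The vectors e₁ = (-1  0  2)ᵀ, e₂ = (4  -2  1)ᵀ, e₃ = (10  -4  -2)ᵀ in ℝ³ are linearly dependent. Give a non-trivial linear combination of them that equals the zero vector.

Row-reduce the matrix with e₁, e₂, e₃ as columns; the null space gives the coefficients.
One solution (up to scaling) is (2, -2, 1).

2e₁ - 2e₂ + e₃ = 0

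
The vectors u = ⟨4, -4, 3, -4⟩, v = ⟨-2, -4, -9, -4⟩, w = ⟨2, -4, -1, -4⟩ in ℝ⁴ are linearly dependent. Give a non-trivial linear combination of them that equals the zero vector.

2u + v - 3w = 0

Solve the homogeneous system with u, v, w as columns by row-reducing the coefficient matrix.
One solution (up to scaling) is (2, 1, -3).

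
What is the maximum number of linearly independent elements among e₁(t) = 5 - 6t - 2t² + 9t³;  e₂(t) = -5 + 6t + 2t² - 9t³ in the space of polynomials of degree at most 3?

Represent each element by its coordinate vector in ℝ⁴.
Apply Gaussian elimination to the matrix whose rows are e₁, e₂.
Exactly 1 pivot survives; hence the rank is 1.

1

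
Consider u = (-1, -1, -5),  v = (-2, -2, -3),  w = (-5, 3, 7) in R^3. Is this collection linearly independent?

linearly independent

Form the 3×3 matrix with these as columns; its determinant is 56.
A nonzero determinant means the columns are linearly independent.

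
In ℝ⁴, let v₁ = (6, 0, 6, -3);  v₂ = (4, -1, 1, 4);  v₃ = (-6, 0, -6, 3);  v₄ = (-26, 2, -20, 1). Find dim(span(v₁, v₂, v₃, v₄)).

Apply Gaussian elimination to the matrix whose rows are v₁, v₂, v₃, v₄.
There are 2 pivot columns, so rank = 2.

dim = 2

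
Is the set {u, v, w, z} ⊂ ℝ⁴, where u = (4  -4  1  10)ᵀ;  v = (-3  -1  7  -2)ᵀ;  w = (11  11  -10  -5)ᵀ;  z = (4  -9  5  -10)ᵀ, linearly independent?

Form the 4×4 matrix with these as columns; its determinant is 13051.
A nonzero determinant means the columns are linearly independent.

linearly independent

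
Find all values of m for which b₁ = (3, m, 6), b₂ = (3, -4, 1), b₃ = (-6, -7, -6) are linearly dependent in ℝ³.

m = 59/4

The vectors are dependent exactly when the determinant of the matrix with rows b₁, b₂, b₃ vanishes.
Cofactor expansion gives det = 12*m - 177.
This vanishes exactly when m = 59/4.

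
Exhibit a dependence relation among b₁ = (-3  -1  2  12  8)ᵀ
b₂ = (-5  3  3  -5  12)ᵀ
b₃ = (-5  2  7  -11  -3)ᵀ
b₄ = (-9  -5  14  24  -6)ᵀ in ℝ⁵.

3b₁ - 2b₂ + 2b₃ - b₄ = 0

Set up α₁b₁ + … + α₄b₄ = 0 and solve the homogeneous system.
A generator of the null space is (3, -2, 2, -1).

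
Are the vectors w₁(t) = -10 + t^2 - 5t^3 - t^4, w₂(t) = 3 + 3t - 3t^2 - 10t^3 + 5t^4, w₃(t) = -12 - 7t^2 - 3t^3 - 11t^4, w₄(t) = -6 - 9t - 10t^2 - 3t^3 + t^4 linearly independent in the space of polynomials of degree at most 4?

Write each element as a coordinate vector in ℝ⁵ using {1, t, …, t^4}.
Place the vectors as rows of a 4×5 matrix and reduce to echelon form.
The reduction yields 4 nonzero rows, so the rank is 4.
Since rank = 4 (the number of vectors), the set is linearly independent.

linearly independent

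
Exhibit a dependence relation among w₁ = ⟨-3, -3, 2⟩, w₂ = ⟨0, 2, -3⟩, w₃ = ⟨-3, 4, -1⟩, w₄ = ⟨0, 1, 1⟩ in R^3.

w₁ + 2w₂ - w₃ + 3w₄ = 0

Row-reduce the matrix with w₁, w₂, w₃, w₄ as columns; the null space gives the coefficients.
One solution (up to scaling) is (1, 2, -1, 3).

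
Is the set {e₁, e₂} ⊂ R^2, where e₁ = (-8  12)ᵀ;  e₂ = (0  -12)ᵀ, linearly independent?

The matrix [e₁|e₂] has determinant 96.
A nonzero determinant means the columns are linearly independent.

linearly independent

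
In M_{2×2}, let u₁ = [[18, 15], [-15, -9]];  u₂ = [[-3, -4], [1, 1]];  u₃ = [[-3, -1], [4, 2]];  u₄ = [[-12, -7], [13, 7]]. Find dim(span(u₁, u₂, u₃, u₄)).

Use coordinates relative to {E₁₁, E₁₂, E₂₁, E₂₂}.
Row-reduce the 4×4 matrix with these as rows.
The echelon form has 2 nonzero rows, so the rank is 2.

2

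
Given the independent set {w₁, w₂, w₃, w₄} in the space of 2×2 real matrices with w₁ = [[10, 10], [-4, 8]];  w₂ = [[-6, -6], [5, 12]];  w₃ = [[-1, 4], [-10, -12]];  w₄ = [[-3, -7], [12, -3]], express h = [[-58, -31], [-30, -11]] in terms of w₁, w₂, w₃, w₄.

h = -4w₁ + 4w₂ + 3w₃ - 3w₄

Identify each element with its coordinate vector in ℝ⁴ via {E₁₁, E₁₂, E₂₁, E₂₂}.
Since w₁, w₂, w₃, w₄ are independent, the coefficients expressing h are uniquely determined by a linear system.
The system has the unique solution (a₁, …, a₄) = (-4, 4, 3, -3).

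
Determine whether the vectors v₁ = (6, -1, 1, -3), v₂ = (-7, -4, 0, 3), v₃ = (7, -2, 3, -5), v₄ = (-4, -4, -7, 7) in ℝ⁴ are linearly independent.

linearly independent

The matrix [v₁|v₂|v₃|v₄] has determinant 47.
A nonzero determinant means the columns are linearly independent.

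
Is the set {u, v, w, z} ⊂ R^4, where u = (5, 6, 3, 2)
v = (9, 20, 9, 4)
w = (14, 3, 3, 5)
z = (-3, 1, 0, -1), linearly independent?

Place the vectors as rows of a 4×4 matrix and reduce to echelon form.
The reduction yields 2 nonzero rows, so the rank is 2.
Since rank 2 < 4, the set is linearly dependent.

linearly dependent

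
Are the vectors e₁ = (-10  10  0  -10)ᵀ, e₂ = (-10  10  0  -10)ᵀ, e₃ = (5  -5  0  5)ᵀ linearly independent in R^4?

Row-reduce the matrix whose columns are e₁, e₂, e₃.
The reduction yields 1 nonzero row, so the rank is 1.
Since rank 1 < 3, the set is linearly dependent.
Indeed e₁ - e₂ = 0.

linearly dependent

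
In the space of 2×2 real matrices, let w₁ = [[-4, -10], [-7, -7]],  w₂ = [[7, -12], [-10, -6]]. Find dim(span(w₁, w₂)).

2

Pass to coordinate vectors with respect to the basis {E₁₁, E₁₂, E₂₁, E₂₂}.
Row-reduce the 2×4 matrix with these as rows.
The echelon form has 2 nonzero rows, so the rank is 2.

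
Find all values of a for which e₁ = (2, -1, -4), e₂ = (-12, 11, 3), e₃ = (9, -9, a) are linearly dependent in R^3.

Dependence holds iff the 3×3 matrix [e₁ e₂ e₃] is singular.
Cofactor expansion gives det = 10*a - 9.
This vanishes exactly when a = 9/10.

a = 9/10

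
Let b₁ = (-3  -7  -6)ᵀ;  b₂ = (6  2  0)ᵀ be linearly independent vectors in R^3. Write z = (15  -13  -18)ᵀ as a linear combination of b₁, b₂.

Solve the system with b₁, b₂ as columns and z as the right-hand side.
Back-substitution yields (a₁, a₂) = (3, 4).

z = 3b₁ + 4b₂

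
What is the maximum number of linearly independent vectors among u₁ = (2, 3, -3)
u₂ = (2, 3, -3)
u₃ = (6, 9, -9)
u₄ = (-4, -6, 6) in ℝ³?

1

Apply Gaussian elimination to the matrix whose rows are u₁, u₂, u₃, u₄.
The echelon form has 1 nonzero row, so the rank is 1.
(With 4 elements in a 3-dimensional space the rank is at most 3.)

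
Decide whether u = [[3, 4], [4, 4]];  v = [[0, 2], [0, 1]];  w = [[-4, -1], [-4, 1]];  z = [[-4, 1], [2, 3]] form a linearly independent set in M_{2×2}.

linearly independent

Write each element as a coordinate vector in ℝ⁴ using {E₁₁, E₁₂, E₂₁, E₂₂}.
Row-reduce the matrix whose columns are u, v, w, z.
The reduction yields 4 nonzero rows, so the rank is 4.
Since rank = 4 (the number of vectors), the set is linearly independent.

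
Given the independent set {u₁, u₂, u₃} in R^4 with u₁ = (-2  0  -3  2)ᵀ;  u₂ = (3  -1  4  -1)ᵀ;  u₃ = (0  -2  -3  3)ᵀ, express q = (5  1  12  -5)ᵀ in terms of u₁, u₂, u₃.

q = 2u₁ + 3u₂ - 2u₃

Write q = a₁u₁ + … + a₃u₃ and equate components.
The system has the unique solution (a₁, a₂, a₃) = (2, 3, -2).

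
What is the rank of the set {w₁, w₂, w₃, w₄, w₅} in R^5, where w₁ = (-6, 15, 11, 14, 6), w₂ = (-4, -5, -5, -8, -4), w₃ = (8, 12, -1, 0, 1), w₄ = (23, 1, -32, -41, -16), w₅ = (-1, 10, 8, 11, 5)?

Row-reduce the 5×5 matrix with these as rows.
There are 3 pivot columns, so rank = 3.

3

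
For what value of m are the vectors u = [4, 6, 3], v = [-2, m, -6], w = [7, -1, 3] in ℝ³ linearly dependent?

Place the vectors as rows of a 3×3 matrix; dependence ⇔ determinant zero.
The determinant works out to -9*m - 234.
Setting this to zero gives m = -26.

m = -26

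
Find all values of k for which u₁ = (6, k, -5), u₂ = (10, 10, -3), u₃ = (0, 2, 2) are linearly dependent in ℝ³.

Place the vectors as rows of a 3×3 matrix; dependence ⇔ determinant zero.
The determinant works out to 56 - 20*k.
This vanishes exactly when k = 14/5.

k = 14/5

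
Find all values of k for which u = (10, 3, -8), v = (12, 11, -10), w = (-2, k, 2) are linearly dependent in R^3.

Dependence holds iff the 3×3 matrix [u v w] is singular.
Cofactor expansion gives det = 4*k + 32.
Setting this to zero gives k = -8.

k = -8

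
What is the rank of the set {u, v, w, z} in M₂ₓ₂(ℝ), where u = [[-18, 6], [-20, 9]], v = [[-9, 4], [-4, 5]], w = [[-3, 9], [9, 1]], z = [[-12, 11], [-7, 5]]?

Use coordinates relative to {E₁₁, E₁₂, E₂₁, E₂₂}.
Form the matrix with u, v, w, z as columns and reduce.
There are 3 pivot columns, so rank = 3.

rank 3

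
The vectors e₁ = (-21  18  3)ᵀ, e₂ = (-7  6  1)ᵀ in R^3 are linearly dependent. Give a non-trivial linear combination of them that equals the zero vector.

e₁ - 3e₂ = 0

Solve the homogeneous system with e₁, e₂ as columns by row-reducing the coefficient matrix.
A generator of the null space is (1, -3).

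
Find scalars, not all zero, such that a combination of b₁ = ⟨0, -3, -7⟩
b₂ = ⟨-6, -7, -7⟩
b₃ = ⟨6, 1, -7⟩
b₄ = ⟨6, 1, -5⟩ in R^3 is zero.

2b₁ - b₂ - b₃ = 0

Row-reduce the matrix with b₁, b₂, b₃, b₄ as columns; the null space gives the coefficients.
One solution (up to scaling) is (2, -1, -1, 0).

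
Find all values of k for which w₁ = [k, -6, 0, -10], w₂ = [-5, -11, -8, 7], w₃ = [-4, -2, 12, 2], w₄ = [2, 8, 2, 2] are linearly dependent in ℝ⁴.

k = 10/9

Dependence holds iff the 4×4 matrix [w₁ w₂ w₃ w₄] is singular.
Expanding, det = 1200 - 1080*k.
Setting this to zero gives k = 10/9.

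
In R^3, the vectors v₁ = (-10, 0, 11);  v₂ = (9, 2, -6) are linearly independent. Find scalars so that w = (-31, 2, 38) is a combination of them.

w = 4v₁ + v₂

Since v₁, v₂ are independent, the coefficients expressing w are uniquely determined by a linear system.
Back-substitution yields (c₁, c₂) = (4, 1).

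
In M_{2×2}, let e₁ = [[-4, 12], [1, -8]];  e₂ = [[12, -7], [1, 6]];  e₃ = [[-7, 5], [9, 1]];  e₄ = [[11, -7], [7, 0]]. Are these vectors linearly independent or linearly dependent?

Take coordinates with respect to the standard basis {E₁₁, E₁₂, E₂₁, E₂₂}.
Place the vectors as rows of a 4×4 matrix and reduce to echelon form.
The reduction yields 4 nonzero rows, so the rank is 4.
Since rank = 4 (the number of vectors), the set is linearly independent.

linearly independent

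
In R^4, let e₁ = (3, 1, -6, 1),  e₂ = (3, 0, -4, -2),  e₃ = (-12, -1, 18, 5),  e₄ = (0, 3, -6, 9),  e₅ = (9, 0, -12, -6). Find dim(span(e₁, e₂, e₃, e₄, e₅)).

Apply Gaussian elimination to the matrix whose rows are e₁, e₂, e₃, e₄, e₅.
Reduction leaves 2 leading entries, giving rank 2.
(With 5 elements in a 4-dimensional space the rank is at most 4.)

dim = 2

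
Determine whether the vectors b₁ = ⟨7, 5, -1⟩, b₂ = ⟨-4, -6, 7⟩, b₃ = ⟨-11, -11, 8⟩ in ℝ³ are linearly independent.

Form the 3×3 matrix with these as columns; its determinant is 0.
A zero determinant means the columns are linearly dependent.

linearly dependent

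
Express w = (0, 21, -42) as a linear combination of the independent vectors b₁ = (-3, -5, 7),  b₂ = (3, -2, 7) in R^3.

w = -3b₁ - 3b₂

Solve the system with b₁, b₂ as columns and w as the right-hand side.
Back-substitution yields (c₁, c₂) = (-3, -3).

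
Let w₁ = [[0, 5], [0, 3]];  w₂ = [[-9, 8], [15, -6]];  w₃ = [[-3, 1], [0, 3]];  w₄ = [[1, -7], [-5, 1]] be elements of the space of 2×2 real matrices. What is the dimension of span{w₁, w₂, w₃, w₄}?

Use coordinates relative to {E₁₁, E₁₂, E₂₁, E₂₂}.
Row-reduce the 4×4 matrix with these as rows.
There are 3 pivot columns, so rank = 3.

dim = 3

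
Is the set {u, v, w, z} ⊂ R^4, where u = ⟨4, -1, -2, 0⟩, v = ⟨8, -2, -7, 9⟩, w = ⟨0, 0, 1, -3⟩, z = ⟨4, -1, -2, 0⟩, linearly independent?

Two of the vectors are equal, giving an immediate dependence.

linearly dependent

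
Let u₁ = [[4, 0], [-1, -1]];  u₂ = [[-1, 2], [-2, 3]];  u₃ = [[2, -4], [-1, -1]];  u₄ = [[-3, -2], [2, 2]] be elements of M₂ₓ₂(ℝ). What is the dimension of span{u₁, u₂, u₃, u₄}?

Pass to coordinate vectors with respect to the basis {E₁₁, E₁₂, E₂₁, E₂₂}.
Row-reduce the 4×4 matrix with these as rows.
Reduction leaves 4 leading entries, giving rank 4.

4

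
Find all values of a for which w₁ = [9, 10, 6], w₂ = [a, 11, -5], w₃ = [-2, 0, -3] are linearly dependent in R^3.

a = 13/6

The set is linearly dependent precisely when det[w₁; w₂; w₃] = 0.
The determinant works out to 30*a - 65.
This vanishes exactly when a = 13/6.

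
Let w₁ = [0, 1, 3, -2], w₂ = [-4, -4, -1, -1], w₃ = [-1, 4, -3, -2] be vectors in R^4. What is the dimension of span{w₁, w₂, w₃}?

Apply Gaussian elimination to the matrix whose rows are w₁, w₂, w₃.
Reduction leaves 3 leading entries, giving rank 3.

3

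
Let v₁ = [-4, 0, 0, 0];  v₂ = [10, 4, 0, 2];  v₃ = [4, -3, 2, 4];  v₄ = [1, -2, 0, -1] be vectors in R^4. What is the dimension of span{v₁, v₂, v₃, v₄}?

Row-reduce the 4×4 matrix with these as rows.
The echelon form has 3 nonzero rows, so the rank is 3.

3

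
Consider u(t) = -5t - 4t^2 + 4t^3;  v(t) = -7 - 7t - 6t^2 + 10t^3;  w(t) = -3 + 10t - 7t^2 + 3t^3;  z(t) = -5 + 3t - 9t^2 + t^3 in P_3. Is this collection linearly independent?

linearly independent

Write each element as a coordinate vector in ℝ⁴ using {1, t, …, t^3}.
Form the 4×4 matrix with these as columns; its determinant is -3412.
A nonzero determinant means the columns are linearly independent.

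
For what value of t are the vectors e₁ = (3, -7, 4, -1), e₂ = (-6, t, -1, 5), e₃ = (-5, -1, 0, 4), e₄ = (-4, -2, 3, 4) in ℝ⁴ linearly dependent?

Place the vectors as rows of a 4×4 matrix; dependence ⇔ determinant zero.
The determinant works out to -5*t - 46.
This vanishes exactly when t = -46/5.

t = -46/5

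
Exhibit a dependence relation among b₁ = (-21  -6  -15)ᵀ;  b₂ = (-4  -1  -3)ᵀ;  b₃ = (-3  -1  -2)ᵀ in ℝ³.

b₁ - 3b₂ - 3b₃ = 0

Set up α₁b₁ + … + α₃b₃ = 0 and solve the homogeneous system.
The free variable yields coefficients (1, -3, -3) (any nonzero multiple also works).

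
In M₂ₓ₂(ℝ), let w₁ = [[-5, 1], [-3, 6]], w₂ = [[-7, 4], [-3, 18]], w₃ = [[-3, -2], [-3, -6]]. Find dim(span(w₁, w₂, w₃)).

2

Use coordinates relative to {E₁₁, E₁₂, E₂₁, E₂₂}.
Row-reduce the 3×4 matrix with these as rows.
There are 2 pivot columns, so rank = 2.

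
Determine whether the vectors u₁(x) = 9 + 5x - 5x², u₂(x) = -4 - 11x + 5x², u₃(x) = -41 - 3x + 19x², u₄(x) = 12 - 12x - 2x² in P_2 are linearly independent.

linearly dependent

Take coordinates with respect to the standard basis {1, x, x²}.
There are 4 vectors in a 3-dimensional space, so they cannot be linearly independent.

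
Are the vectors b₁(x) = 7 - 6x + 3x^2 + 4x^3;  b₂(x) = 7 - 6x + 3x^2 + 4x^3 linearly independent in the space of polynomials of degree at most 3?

Take coordinates with respect to the standard basis {1, x, …, x^3}.
Place the vectors as rows of a 2×4 matrix and reduce to echelon form.
The reduction yields 1 nonzero row, so the rank is 1.
Since rank 1 < 2, the set is linearly dependent.

linearly dependent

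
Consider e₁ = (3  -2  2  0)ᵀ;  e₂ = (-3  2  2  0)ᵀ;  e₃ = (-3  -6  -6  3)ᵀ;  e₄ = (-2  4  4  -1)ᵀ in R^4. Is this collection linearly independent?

linearly dependent

Place the vectors as rows of a 4×4 matrix and reduce to echelon form.
The reduction yields 3 nonzero rows, so the rank is 3.
Since rank 3 < 4, the set is linearly dependent.
Indeed 3e₂ - e₃ - 3e₄ = 0.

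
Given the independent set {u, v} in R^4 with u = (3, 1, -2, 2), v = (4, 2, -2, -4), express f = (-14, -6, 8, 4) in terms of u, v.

Solve the system with u, v as columns and f as the right-hand side.
Row-reducing the augmented matrix gives the unique coefficients (a₁, a₂) = (-2, -2).

f = -2u - 2v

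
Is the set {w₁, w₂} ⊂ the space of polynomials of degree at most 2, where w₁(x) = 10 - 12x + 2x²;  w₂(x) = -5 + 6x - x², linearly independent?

linearly dependent

Write each element as a coordinate vector in ℝ³ using {1, x, x²}.
Place the vectors as rows of a 2×3 matrix and reduce to echelon form.
The reduction yields 1 nonzero row, so the rank is 1.
Since rank 1 < 2, the set is linearly dependent.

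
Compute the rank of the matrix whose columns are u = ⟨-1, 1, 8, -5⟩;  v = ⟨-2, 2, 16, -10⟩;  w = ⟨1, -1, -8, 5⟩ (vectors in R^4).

1

Form the matrix with u, v, w as columns and reduce.
There is 1 pivot column, so rank = 1.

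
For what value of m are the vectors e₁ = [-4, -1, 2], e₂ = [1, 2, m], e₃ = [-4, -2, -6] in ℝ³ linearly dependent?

m = 27/2

Dependence holds iff the 3×3 matrix [e₁ e₂ e₃] is singular.
Cofactor expansion gives det = 54 - 4*m.
Setting this to zero gives m = 27/2.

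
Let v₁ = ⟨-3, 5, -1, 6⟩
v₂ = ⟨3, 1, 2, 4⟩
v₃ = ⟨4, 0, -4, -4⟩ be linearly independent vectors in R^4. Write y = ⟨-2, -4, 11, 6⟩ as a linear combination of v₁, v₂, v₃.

y = -v₁ + v₂ - 2v₃

Since v₁, v₂, v₃ are independent, the coefficients expressing y are uniquely determined by a linear system.
Row-reducing the augmented matrix gives the unique coefficients (a₁, a₂, a₃) = (-1, 1, -2).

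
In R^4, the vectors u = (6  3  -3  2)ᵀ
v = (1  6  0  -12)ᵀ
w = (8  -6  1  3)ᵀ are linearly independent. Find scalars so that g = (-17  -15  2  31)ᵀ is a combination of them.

g = -u - 3v - w

Set up the augmented matrix [u | v | w | g] and row-reduce.
The system has the unique solution (c₁, c₂, c₃) = (-1, -3, -1).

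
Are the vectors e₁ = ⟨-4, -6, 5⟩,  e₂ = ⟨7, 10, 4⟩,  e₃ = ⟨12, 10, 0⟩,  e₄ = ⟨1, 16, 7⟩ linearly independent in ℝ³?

There are 4 vectors in a 3-dimensional space, so they cannot be linearly independent.

linearly dependent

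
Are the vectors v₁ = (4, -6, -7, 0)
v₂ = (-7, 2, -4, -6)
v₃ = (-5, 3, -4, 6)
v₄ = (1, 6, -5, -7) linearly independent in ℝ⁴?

Form the 4×4 matrix with these as columns; its determinant is -7221.
A nonzero determinant means the columns are linearly independent.

linearly independent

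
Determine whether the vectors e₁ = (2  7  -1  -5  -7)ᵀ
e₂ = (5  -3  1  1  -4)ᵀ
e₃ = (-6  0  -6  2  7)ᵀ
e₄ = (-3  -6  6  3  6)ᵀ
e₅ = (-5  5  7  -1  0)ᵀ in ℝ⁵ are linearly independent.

linearly independent

Form the 5×5 matrix with these as columns; its determinant is 1458.
A nonzero determinant means the columns are linearly independent.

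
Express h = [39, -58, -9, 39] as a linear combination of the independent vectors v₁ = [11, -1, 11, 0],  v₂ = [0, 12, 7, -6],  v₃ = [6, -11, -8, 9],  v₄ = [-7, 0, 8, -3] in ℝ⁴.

Solve the system with v₁, v₂, v₃, v₄ as columns and h as the right-hand side.
The system has the unique solution (α₁, …, α₄) = (2, -1, 4, 1).

h = 2v₁ - v₂ + 4v₃ + v₄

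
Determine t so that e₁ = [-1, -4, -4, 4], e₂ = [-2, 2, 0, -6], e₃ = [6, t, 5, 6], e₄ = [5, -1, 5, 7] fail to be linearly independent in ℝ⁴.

t = 10

The set is linearly dependent precisely when det[e₁; e₂; e₃; e₄] = 0.
The determinant works out to 6*t - 60.
Solving 6*t - 60 = 0 yields t = 10.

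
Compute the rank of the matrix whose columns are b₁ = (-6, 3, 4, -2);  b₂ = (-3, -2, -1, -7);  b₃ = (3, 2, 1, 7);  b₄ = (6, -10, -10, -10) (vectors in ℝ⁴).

2

Put the 4×4 matrix [b₁|b₂|b₃|b₄] into echelon form.
Reduction leaves 2 leading entries, giving rank 2.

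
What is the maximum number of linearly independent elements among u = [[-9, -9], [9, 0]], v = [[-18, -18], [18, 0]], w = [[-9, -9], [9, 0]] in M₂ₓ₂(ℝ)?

Pass to coordinate vectors with respect to the basis {E₁₁, E₁₂, E₂₁, E₂₂}.
Form the matrix with u, v, w as columns and reduce.
Reduction leaves 1 leading entry, giving rank 1.

1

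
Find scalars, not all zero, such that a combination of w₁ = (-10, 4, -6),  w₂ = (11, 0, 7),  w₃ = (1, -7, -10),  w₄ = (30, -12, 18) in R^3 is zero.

3w₁ + w₄ = 0

Write the vectors as columns of a matrix and find a nonzero vector in its null space.
A generator of the null space is (3, 0, 0, 1).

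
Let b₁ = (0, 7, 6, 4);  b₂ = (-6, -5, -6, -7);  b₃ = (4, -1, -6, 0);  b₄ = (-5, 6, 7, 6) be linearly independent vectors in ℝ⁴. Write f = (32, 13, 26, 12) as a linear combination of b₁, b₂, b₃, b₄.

f = 2b₁ - 4b₂ - 3b₃ - 4b₄

Write f = a₁b₁ + … + a₄b₄ and equate components.
The system has the unique solution (a₁, …, a₄) = (2, -4, -3, -4).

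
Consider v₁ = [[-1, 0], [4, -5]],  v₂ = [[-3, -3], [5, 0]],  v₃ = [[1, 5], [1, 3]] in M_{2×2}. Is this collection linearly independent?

linearly independent

Take coordinates with respect to the standard basis {E₁₁, E₁₂, E₂₁, E₂₂}.
Row-reduce the matrix whose columns are v₁, v₂, v₃.
The reduction yields 3 nonzero rows, so the rank is 3.
Since rank = 3 (the number of vectors), the set is linearly independent.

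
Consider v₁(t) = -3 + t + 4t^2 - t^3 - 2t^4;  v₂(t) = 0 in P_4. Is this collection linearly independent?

linearly dependent

Take coordinates with respect to the standard basis {1, t, …, t^4}.
One of the vectors is the zero vector, so the set is linearly dependent.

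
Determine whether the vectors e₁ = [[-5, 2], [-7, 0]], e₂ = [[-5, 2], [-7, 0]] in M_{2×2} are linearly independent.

linearly dependent

Write each element as a coordinate vector in ℝ⁴ using {E₁₁, E₁₂, E₂₁, E₂₂}.
Place the vectors as rows of a 2×4 matrix and reduce to echelon form.
The reduction yields 1 nonzero row, so the rank is 1.
Since rank 1 < 2, the set is linearly dependent.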